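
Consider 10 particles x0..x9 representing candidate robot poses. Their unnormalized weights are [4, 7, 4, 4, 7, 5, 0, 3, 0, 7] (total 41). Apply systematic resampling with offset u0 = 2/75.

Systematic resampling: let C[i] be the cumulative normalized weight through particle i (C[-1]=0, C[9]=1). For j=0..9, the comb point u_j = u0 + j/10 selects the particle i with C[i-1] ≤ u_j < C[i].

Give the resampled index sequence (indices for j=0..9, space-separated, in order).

C = [4/41, 11/41, 15/41, 19/41, 26/41, 31/41, 31/41, 34/41, 34/41, 1]
j=0: u_0=2/75 ∈ [0, 4/41) → index 0
j=1: u_1=19/150 ∈ [4/41, 11/41) → index 1
j=2: u_2=17/75 ∈ [4/41, 11/41) → index 1
j=3: u_3=49/150 ∈ [11/41, 15/41) → index 2
j=4: u_4=32/75 ∈ [15/41, 19/41) → index 3
j=5: u_5=79/150 ∈ [19/41, 26/41) → index 4
j=6: u_6=47/75 ∈ [19/41, 26/41) → index 4
j=7: u_7=109/150 ∈ [26/41, 31/41) → index 5
j=8: u_8=62/75 ∈ [31/41, 34/41) → index 7
j=9: u_9=139/150 ∈ [34/41, 1) → index 9

0 1 1 2 3 4 4 5 7 9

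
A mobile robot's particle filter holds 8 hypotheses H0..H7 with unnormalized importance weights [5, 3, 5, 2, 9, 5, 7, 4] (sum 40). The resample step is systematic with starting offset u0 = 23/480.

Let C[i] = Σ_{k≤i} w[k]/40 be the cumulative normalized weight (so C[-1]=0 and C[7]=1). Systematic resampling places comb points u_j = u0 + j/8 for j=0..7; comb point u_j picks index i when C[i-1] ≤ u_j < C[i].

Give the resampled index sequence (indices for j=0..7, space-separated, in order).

0 1 2 4 4 5 6 7

C = [1/8, 1/5, 13/40, 3/8, 3/5, 29/40, 9/10, 1]
j=0: u_0=23/480 ∈ [0, 1/8) → index 0
j=1: u_1=83/480 ∈ [1/8, 1/5) → index 1
j=2: u_2=143/480 ∈ [1/5, 13/40) → index 2
j=3: u_3=203/480 ∈ [3/8, 3/5) → index 4
j=4: u_4=263/480 ∈ [3/8, 3/5) → index 4
j=5: u_5=323/480 ∈ [3/5, 29/40) → index 5
j=6: u_6=383/480 ∈ [29/40, 9/10) → index 6
j=7: u_7=443/480 ∈ [9/10, 1) → index 7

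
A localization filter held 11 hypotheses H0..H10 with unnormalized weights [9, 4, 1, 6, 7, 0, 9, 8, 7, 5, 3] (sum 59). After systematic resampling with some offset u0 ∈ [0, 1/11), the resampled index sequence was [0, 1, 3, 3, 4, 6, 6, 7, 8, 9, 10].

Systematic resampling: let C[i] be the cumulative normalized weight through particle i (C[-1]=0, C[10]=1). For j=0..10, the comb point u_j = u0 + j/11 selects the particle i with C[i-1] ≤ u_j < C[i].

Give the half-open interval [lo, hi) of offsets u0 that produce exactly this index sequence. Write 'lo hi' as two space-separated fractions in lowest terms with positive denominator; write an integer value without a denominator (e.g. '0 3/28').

40/649 42/649

C = [9/59, 13/59, 14/59, 20/59, 27/59, 27/59, 36/59, 44/59, 51/59, 56/59, 1]
j=0 picked index 0: u0 ∈ [0, 9/59)
j=1 picked index 1: u0 ∈ [40/649, 84/649)
j=2 picked index 3: u0 ∈ [36/649, 102/649)
j=3 picked index 3: u0 ∈ [-23/649, 43/649)
j=4 picked index 4: u0 ∈ [-16/649, 61/649)
j=5 picked index 6: u0 ∈ [2/649, 101/649)
j=6 picked index 6: u0 ∈ [-57/649, 42/649)
j=7 picked index 7: u0 ∈ [-17/649, 71/649)
j=8 picked index 8: u0 ∈ [12/649, 89/649)
j=9 picked index 9: u0 ∈ [30/649, 85/649)
j=10 picked index 10: u0 ∈ [26/649, 1/11)
intersection: [40/649, 42/649)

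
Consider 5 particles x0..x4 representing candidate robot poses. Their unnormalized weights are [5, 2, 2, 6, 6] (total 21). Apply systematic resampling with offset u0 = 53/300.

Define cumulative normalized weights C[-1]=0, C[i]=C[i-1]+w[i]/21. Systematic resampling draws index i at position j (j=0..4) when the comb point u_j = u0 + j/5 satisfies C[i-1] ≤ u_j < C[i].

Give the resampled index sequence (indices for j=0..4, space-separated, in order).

C = [5/21, 1/3, 3/7, 5/7, 1]
j=0: u_0=53/300 ∈ [0, 5/21) → index 0
j=1: u_1=113/300 ∈ [1/3, 3/7) → index 2
j=2: u_2=173/300 ∈ [3/7, 5/7) → index 3
j=3: u_3=233/300 ∈ [5/7, 1) → index 4
j=4: u_4=293/300 ∈ [5/7, 1) → index 4

0 2 3 4 4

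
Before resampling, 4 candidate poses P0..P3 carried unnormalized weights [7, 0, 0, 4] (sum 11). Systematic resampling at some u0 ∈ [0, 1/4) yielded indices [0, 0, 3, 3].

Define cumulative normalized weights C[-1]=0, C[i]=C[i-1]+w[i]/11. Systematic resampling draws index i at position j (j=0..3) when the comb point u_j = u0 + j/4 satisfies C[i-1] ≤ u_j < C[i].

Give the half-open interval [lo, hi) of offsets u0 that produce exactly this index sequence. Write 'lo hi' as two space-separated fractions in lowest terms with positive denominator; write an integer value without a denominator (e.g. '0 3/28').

3/22 1/4

C = [7/11, 7/11, 7/11, 1]
j=0 picked index 0: u0 ∈ [0, 7/11)
j=1 picked index 0: u0 ∈ [-1/4, 17/44)
j=2 picked index 3: u0 ∈ [3/22, 1/2)
j=3 picked index 3: u0 ∈ [-5/44, 1/4)
intersection: [3/22, 1/4)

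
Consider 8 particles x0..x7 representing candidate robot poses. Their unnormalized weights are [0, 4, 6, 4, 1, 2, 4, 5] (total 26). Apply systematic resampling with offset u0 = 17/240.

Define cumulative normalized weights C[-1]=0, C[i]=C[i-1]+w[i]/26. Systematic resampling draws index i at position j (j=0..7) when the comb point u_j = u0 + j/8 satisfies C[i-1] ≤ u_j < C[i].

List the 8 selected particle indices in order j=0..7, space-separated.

1 2 2 3 4 6 7 7

C = [0, 2/13, 5/13, 7/13, 15/26, 17/26, 21/26, 1]
j=0: u_0=17/240 ∈ [0, 2/13) → index 1
j=1: u_1=47/240 ∈ [2/13, 5/13) → index 2
j=2: u_2=77/240 ∈ [2/13, 5/13) → index 2
j=3: u_3=107/240 ∈ [5/13, 7/13) → index 3
j=4: u_4=137/240 ∈ [7/13, 15/26) → index 4
j=5: u_5=167/240 ∈ [17/26, 21/26) → index 6
j=6: u_6=197/240 ∈ [21/26, 1) → index 7
j=7: u_7=227/240 ∈ [21/26, 1) → index 7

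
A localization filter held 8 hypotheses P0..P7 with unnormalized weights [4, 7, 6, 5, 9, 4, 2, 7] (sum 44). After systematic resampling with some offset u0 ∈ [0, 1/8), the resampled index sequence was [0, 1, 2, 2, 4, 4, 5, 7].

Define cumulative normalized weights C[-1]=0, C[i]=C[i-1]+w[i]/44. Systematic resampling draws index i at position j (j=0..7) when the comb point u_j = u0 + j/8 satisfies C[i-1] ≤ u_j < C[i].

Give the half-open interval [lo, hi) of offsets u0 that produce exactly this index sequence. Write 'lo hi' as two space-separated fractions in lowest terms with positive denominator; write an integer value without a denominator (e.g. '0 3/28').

C = [1/11, 1/4, 17/44, 1/2, 31/44, 35/44, 37/44, 1]
j=0 picked index 0: u0 ∈ [0, 1/11)
j=1 picked index 1: u0 ∈ [-3/88, 1/8)
j=2 picked index 2: u0 ∈ [0, 3/22)
j=3 picked index 2: u0 ∈ [-1/8, 1/88)
j=4 picked index 4: u0 ∈ [0, 9/44)
j=5 picked index 4: u0 ∈ [-1/8, 7/88)
j=6 picked index 5: u0 ∈ [-1/22, 1/22)
j=7 picked index 7: u0 ∈ [-3/88, 1/8)
intersection: [0, 1/88)

0 1/88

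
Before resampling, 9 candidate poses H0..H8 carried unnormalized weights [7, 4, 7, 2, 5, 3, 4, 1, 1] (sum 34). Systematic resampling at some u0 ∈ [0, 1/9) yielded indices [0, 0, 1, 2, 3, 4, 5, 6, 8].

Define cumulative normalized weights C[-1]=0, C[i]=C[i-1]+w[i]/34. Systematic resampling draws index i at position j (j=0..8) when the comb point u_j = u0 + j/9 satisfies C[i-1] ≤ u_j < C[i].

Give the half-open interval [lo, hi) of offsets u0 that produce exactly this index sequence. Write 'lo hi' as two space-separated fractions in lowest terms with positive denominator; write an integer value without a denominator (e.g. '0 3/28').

13/153 29/306

C = [7/34, 11/34, 9/17, 10/17, 25/34, 14/17, 16/17, 33/34, 1]
j=0 picked index 0: u0 ∈ [0, 7/34)
j=1 picked index 0: u0 ∈ [-1/9, 29/306)
j=2 picked index 1: u0 ∈ [-5/306, 31/306)
j=3 picked index 2: u0 ∈ [-1/102, 10/51)
j=4 picked index 3: u0 ∈ [13/153, 22/153)
j=5 picked index 4: u0 ∈ [5/153, 55/306)
j=6 picked index 5: u0 ∈ [7/102, 8/51)
j=7 picked index 6: u0 ∈ [7/153, 25/153)
j=8 picked index 8: u0 ∈ [25/306, 1/9)
intersection: [13/153, 29/306)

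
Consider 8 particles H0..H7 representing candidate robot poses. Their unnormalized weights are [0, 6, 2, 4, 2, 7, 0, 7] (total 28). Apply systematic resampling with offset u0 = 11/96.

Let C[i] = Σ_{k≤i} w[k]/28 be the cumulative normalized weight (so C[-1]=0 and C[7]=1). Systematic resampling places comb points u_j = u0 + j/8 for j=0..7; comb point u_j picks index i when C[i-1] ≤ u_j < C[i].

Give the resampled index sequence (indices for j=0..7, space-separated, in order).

C = [0, 3/14, 2/7, 3/7, 1/2, 3/4, 3/4, 1]
j=0: u_0=11/96 ∈ [0, 3/14) → index 1
j=1: u_1=23/96 ∈ [3/14, 2/7) → index 2
j=2: u_2=35/96 ∈ [2/7, 3/7) → index 3
j=3: u_3=47/96 ∈ [3/7, 1/2) → index 4
j=4: u_4=59/96 ∈ [1/2, 3/4) → index 5
j=5: u_5=71/96 ∈ [1/2, 3/4) → index 5
j=6: u_6=83/96 ∈ [3/4, 1) → index 7
j=7: u_7=95/96 ∈ [3/4, 1) → index 7

1 2 3 4 5 5 7 7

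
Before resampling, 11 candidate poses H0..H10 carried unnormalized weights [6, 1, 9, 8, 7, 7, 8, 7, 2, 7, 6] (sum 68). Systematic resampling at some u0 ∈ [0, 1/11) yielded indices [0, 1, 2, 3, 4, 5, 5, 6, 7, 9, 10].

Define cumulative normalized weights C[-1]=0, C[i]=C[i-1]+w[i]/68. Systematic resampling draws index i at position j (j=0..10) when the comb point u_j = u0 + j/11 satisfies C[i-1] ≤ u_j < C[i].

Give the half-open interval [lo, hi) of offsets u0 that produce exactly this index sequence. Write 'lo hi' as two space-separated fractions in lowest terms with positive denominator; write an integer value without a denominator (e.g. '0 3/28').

1/374 9/748

C = [3/34, 7/68, 4/17, 6/17, 31/68, 19/34, 23/34, 53/68, 55/68, 31/34, 1]
j=0 picked index 0: u0 ∈ [0, 3/34)
j=1 picked index 1: u0 ∈ [-1/374, 9/748)
j=2 picked index 2: u0 ∈ [-59/748, 10/187)
j=3 picked index 3: u0 ∈ [-7/187, 15/187)
j=4 picked index 4: u0 ∈ [-2/187, 69/748)
j=5 picked index 5: u0 ∈ [1/748, 39/374)
j=6 picked index 5: u0 ∈ [-67/748, 5/374)
j=7 picked index 6: u0 ∈ [-29/374, 15/374)
j=8 picked index 7: u0 ∈ [-19/374, 39/748)
j=9 picked index 9: u0 ∈ [-7/748, 35/374)
j=10 picked index 10: u0 ∈ [1/374, 1/11)
intersection: [1/374, 9/748)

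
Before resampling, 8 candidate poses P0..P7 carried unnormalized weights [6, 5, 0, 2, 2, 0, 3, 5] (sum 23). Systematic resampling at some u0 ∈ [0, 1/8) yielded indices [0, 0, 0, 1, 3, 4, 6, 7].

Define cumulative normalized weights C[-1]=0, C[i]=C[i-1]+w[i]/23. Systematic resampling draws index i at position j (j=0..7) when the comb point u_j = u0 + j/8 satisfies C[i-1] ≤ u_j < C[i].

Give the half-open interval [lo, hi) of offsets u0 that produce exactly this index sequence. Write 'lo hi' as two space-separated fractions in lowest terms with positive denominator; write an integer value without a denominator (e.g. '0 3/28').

C = [6/23, 11/23, 11/23, 13/23, 15/23, 15/23, 18/23, 1]
j=0 picked index 0: u0 ∈ [0, 6/23)
j=1 picked index 0: u0 ∈ [-1/8, 25/184)
j=2 picked index 0: u0 ∈ [-1/4, 1/92)
j=3 picked index 1: u0 ∈ [-21/184, 19/184)
j=4 picked index 3: u0 ∈ [-1/46, 3/46)
j=5 picked index 4: u0 ∈ [-11/184, 5/184)
j=6 picked index 6: u0 ∈ [-9/92, 3/92)
j=7 picked index 7: u0 ∈ [-17/184, 1/8)
intersection: [0, 1/92)

0 1/92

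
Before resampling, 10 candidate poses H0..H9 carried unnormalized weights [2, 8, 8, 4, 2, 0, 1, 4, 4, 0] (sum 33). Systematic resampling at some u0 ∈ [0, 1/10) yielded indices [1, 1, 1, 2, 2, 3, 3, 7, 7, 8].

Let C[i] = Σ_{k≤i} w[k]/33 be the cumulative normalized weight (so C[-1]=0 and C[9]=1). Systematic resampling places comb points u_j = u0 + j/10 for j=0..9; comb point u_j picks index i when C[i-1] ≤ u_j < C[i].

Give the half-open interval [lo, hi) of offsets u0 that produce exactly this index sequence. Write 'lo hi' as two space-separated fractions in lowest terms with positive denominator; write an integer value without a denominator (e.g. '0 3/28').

C = [2/33, 10/33, 6/11, 2/3, 8/11, 8/11, 25/33, 29/33, 1, 1]
j=0 picked index 1: u0 ∈ [2/33, 10/33)
j=1 picked index 1: u0 ∈ [-13/330, 67/330)
j=2 picked index 1: u0 ∈ [-23/165, 17/165)
j=3 picked index 2: u0 ∈ [1/330, 27/110)
j=4 picked index 2: u0 ∈ [-16/165, 8/55)
j=5 picked index 3: u0 ∈ [1/22, 1/6)
j=6 picked index 3: u0 ∈ [-3/55, 1/15)
j=7 picked index 7: u0 ∈ [19/330, 59/330)
j=8 picked index 7: u0 ∈ [-7/165, 13/165)
j=9 picked index 8: u0 ∈ [-7/330, 1/10)
intersection: [2/33, 1/15)

2/33 1/15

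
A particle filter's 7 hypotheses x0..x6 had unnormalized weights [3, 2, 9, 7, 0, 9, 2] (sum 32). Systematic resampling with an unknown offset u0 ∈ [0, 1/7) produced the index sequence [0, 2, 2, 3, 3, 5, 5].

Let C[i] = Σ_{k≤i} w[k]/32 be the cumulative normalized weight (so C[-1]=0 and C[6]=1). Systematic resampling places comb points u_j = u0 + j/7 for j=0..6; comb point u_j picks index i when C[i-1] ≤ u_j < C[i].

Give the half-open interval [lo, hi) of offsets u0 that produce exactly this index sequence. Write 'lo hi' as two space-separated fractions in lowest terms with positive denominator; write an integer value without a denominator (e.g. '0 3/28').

3/224 9/112

C = [3/32, 5/32, 7/16, 21/32, 21/32, 15/16, 1]
j=0 picked index 0: u0 ∈ [0, 3/32)
j=1 picked index 2: u0 ∈ [3/224, 33/112)
j=2 picked index 2: u0 ∈ [-29/224, 17/112)
j=3 picked index 3: u0 ∈ [1/112, 51/224)
j=4 picked index 3: u0 ∈ [-15/112, 19/224)
j=5 picked index 5: u0 ∈ [-13/224, 25/112)
j=6 picked index 5: u0 ∈ [-45/224, 9/112)
intersection: [3/224, 9/112)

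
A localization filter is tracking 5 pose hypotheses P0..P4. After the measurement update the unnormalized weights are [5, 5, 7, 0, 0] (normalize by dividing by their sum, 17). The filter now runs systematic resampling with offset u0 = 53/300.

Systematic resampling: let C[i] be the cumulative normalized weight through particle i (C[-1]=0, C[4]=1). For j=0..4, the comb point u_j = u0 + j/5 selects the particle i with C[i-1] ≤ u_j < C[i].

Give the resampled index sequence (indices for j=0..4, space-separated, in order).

0 1 1 2 2

C = [5/17, 10/17, 1, 1, 1]
j=0: u_0=53/300 ∈ [0, 5/17) → index 0
j=1: u_1=113/300 ∈ [5/17, 10/17) → index 1
j=2: u_2=173/300 ∈ [5/17, 10/17) → index 1
j=3: u_3=233/300 ∈ [10/17, 1) → index 2
j=4: u_4=293/300 ∈ [10/17, 1) → index 2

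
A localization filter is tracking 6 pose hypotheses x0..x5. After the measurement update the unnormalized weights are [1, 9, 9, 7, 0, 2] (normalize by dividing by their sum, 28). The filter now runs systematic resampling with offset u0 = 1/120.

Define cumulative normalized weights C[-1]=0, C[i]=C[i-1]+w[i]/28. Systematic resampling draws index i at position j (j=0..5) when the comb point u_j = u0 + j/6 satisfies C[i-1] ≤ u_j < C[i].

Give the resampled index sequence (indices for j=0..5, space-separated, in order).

0 1 1 2 2 3

C = [1/28, 5/14, 19/28, 13/14, 13/14, 1]
j=0: u_0=1/120 ∈ [0, 1/28) → index 0
j=1: u_1=7/40 ∈ [1/28, 5/14) → index 1
j=2: u_2=41/120 ∈ [1/28, 5/14) → index 1
j=3: u_3=61/120 ∈ [5/14, 19/28) → index 2
j=4: u_4=27/40 ∈ [5/14, 19/28) → index 2
j=5: u_5=101/120 ∈ [19/28, 13/14) → index 3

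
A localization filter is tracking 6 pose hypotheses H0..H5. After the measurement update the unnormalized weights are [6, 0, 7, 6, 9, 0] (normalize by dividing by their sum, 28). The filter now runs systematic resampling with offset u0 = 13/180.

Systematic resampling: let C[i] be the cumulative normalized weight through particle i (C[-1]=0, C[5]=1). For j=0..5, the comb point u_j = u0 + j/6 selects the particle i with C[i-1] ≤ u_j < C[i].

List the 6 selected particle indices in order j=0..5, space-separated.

0 2 2 3 4 4

C = [3/14, 3/14, 13/28, 19/28, 1, 1]
j=0: u_0=13/180 ∈ [0, 3/14) → index 0
j=1: u_1=43/180 ∈ [3/14, 13/28) → index 2
j=2: u_2=73/180 ∈ [3/14, 13/28) → index 2
j=3: u_3=103/180 ∈ [13/28, 19/28) → index 3
j=4: u_4=133/180 ∈ [19/28, 1) → index 4
j=5: u_5=163/180 ∈ [19/28, 1) → index 4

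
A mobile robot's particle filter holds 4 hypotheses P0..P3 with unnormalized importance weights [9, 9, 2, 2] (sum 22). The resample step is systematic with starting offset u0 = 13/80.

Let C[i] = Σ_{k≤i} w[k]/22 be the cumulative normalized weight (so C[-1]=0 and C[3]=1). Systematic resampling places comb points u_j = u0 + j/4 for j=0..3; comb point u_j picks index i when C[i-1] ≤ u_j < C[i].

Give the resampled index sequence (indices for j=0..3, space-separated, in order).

0 1 1 3

C = [9/22, 9/11, 10/11, 1]
j=0: u_0=13/80 ∈ [0, 9/22) → index 0
j=1: u_1=33/80 ∈ [9/22, 9/11) → index 1
j=2: u_2=53/80 ∈ [9/22, 9/11) → index 1
j=3: u_3=73/80 ∈ [10/11, 1) → index 3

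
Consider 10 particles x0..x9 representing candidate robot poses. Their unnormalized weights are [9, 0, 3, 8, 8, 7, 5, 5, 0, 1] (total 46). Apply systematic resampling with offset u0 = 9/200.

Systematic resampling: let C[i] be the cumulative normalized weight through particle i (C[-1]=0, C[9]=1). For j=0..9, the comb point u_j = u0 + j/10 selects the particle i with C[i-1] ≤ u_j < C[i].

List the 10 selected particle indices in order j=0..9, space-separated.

C = [9/46, 9/46, 6/23, 10/23, 14/23, 35/46, 20/23, 45/46, 45/46, 1]
j=0: u_0=9/200 ∈ [0, 9/46) → index 0
j=1: u_1=29/200 ∈ [0, 9/46) → index 0
j=2: u_2=49/200 ∈ [9/46, 6/23) → index 2
j=3: u_3=69/200 ∈ [6/23, 10/23) → index 3
j=4: u_4=89/200 ∈ [10/23, 14/23) → index 4
j=5: u_5=109/200 ∈ [10/23, 14/23) → index 4
j=6: u_6=129/200 ∈ [14/23, 35/46) → index 5
j=7: u_7=149/200 ∈ [14/23, 35/46) → index 5
j=8: u_8=169/200 ∈ [35/46, 20/23) → index 6
j=9: u_9=189/200 ∈ [20/23, 45/46) → index 7

0 0 2 3 4 4 5 5 6 7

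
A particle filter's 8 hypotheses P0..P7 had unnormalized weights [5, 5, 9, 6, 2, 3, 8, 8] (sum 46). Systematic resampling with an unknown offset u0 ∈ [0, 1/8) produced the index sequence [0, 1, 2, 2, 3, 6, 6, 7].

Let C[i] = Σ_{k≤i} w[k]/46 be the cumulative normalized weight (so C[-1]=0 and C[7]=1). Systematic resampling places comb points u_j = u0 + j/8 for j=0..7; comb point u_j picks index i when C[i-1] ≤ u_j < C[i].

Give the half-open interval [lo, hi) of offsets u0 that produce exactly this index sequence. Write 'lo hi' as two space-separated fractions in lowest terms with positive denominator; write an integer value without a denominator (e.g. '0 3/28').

5/184 7/184

C = [5/46, 5/23, 19/46, 25/46, 27/46, 15/23, 19/23, 1]
j=0 picked index 0: u0 ∈ [0, 5/46)
j=1 picked index 1: u0 ∈ [-3/184, 17/184)
j=2 picked index 2: u0 ∈ [-3/92, 15/92)
j=3 picked index 2: u0 ∈ [-29/184, 7/184)
j=4 picked index 3: u0 ∈ [-2/23, 1/23)
j=5 picked index 6: u0 ∈ [5/184, 37/184)
j=6 picked index 6: u0 ∈ [-9/92, 7/92)
j=7 picked index 7: u0 ∈ [-9/184, 1/8)
intersection: [5/184, 7/184)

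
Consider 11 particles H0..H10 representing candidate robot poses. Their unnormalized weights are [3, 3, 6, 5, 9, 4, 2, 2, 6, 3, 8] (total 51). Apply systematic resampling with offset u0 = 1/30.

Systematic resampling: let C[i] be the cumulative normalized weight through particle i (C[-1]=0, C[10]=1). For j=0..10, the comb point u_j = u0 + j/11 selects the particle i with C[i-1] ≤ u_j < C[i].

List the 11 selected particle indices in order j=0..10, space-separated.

0 2 2 3 4 4 5 8 8 10 10

C = [1/17, 2/17, 4/17, 1/3, 26/51, 10/17, 32/51, 2/3, 40/51, 43/51, 1]
j=0: u_0=1/30 ∈ [0, 1/17) → index 0
j=1: u_1=41/330 ∈ [2/17, 4/17) → index 2
j=2: u_2=71/330 ∈ [2/17, 4/17) → index 2
j=3: u_3=101/330 ∈ [4/17, 1/3) → index 3
j=4: u_4=131/330 ∈ [1/3, 26/51) → index 4
j=5: u_5=161/330 ∈ [1/3, 26/51) → index 4
j=6: u_6=191/330 ∈ [26/51, 10/17) → index 5
j=7: u_7=221/330 ∈ [2/3, 40/51) → index 8
j=8: u_8=251/330 ∈ [2/3, 40/51) → index 8
j=9: u_9=281/330 ∈ [43/51, 1) → index 10
j=10: u_10=311/330 ∈ [43/51, 1) → index 10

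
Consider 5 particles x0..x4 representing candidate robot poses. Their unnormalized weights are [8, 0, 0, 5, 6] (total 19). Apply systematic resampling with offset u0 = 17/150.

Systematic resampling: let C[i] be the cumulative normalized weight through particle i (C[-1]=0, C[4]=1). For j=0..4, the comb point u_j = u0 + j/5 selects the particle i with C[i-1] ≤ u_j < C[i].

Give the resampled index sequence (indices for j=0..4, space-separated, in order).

0 0 3 4 4

C = [8/19, 8/19, 8/19, 13/19, 1]
j=0: u_0=17/150 ∈ [0, 8/19) → index 0
j=1: u_1=47/150 ∈ [0, 8/19) → index 0
j=2: u_2=77/150 ∈ [8/19, 13/19) → index 3
j=3: u_3=107/150 ∈ [13/19, 1) → index 4
j=4: u_4=137/150 ∈ [13/19, 1) → index 4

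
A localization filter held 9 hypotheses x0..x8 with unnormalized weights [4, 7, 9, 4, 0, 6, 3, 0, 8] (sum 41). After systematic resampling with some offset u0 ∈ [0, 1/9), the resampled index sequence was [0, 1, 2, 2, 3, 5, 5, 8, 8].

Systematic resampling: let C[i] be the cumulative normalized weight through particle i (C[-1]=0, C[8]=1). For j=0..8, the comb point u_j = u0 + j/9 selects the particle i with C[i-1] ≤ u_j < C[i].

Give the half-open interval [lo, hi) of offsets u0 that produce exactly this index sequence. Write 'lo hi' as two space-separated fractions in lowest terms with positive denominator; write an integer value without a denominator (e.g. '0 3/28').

C = [4/41, 11/41, 20/41, 24/41, 24/41, 30/41, 33/41, 33/41, 1]
j=0 picked index 0: u0 ∈ [0, 4/41)
j=1 picked index 1: u0 ∈ [-5/369, 58/369)
j=2 picked index 2: u0 ∈ [17/369, 98/369)
j=3 picked index 2: u0 ∈ [-8/123, 19/123)
j=4 picked index 3: u0 ∈ [16/369, 52/369)
j=5 picked index 5: u0 ∈ [11/369, 65/369)
j=6 picked index 5: u0 ∈ [-10/123, 8/123)
j=7 picked index 8: u0 ∈ [10/369, 2/9)
j=8 picked index 8: u0 ∈ [-31/369, 1/9)
intersection: [17/369, 8/123)

17/369 8/123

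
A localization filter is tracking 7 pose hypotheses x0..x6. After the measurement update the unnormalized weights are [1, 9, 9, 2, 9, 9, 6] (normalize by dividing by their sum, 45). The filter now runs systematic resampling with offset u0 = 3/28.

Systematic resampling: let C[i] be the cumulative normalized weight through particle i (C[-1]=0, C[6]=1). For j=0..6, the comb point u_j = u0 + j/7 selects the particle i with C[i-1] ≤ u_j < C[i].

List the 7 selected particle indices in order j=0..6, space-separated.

C = [1/45, 2/9, 19/45, 7/15, 2/3, 13/15, 1]
j=0: u_0=3/28 ∈ [1/45, 2/9) → index 1
j=1: u_1=1/4 ∈ [2/9, 19/45) → index 2
j=2: u_2=11/28 ∈ [2/9, 19/45) → index 2
j=3: u_3=15/28 ∈ [7/15, 2/3) → index 4
j=4: u_4=19/28 ∈ [2/3, 13/15) → index 5
j=5: u_5=23/28 ∈ [2/3, 13/15) → index 5
j=6: u_6=27/28 ∈ [13/15, 1) → index 6

1 2 2 4 5 5 6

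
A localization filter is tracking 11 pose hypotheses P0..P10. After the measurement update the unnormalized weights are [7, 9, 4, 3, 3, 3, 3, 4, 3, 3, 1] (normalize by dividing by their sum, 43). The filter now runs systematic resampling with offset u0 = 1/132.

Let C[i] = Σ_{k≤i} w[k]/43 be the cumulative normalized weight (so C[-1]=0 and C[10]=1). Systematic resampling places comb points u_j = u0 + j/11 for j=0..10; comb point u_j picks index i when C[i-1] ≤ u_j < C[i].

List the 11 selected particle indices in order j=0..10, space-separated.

0 0 1 1 1 2 4 5 6 7 9

C = [7/43, 16/43, 20/43, 23/43, 26/43, 29/43, 32/43, 36/43, 39/43, 42/43, 1]
j=0: u_0=1/132 ∈ [0, 7/43) → index 0
j=1: u_1=13/132 ∈ [0, 7/43) → index 0
j=2: u_2=25/132 ∈ [7/43, 16/43) → index 1
j=3: u_3=37/132 ∈ [7/43, 16/43) → index 1
j=4: u_4=49/132 ∈ [7/43, 16/43) → index 1
j=5: u_5=61/132 ∈ [16/43, 20/43) → index 2
j=6: u_6=73/132 ∈ [23/43, 26/43) → index 4
j=7: u_7=85/132 ∈ [26/43, 29/43) → index 5
j=8: u_8=97/132 ∈ [29/43, 32/43) → index 6
j=9: u_9=109/132 ∈ [32/43, 36/43) → index 7
j=10: u_10=11/12 ∈ [39/43, 42/43) → index 9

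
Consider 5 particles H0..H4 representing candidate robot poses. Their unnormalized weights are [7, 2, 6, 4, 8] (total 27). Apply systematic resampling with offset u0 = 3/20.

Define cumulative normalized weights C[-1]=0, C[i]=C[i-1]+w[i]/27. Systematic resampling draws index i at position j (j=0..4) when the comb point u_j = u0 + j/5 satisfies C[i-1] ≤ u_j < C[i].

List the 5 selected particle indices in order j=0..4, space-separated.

C = [7/27, 1/3, 5/9, 19/27, 1]
j=0: u_0=3/20 ∈ [0, 7/27) → index 0
j=1: u_1=7/20 ∈ [1/3, 5/9) → index 2
j=2: u_2=11/20 ∈ [1/3, 5/9) → index 2
j=3: u_3=3/4 ∈ [19/27, 1) → index 4
j=4: u_4=19/20 ∈ [19/27, 1) → index 4

0 2 2 4 4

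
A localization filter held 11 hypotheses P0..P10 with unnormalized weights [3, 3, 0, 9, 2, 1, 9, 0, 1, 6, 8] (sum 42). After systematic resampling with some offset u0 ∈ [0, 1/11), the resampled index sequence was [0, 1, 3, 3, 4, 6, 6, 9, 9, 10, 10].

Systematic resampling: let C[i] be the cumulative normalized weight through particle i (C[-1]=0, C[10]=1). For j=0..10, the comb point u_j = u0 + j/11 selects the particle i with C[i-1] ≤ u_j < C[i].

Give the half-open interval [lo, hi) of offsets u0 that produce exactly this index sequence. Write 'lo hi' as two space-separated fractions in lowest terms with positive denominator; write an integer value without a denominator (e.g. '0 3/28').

C = [1/14, 1/7, 1/7, 5/14, 17/42, 3/7, 9/14, 9/14, 2/3, 17/21, 1]
j=0 picked index 0: u0 ∈ [0, 1/14)
j=1 picked index 1: u0 ∈ [-3/154, 4/77)
j=2 picked index 3: u0 ∈ [-3/77, 27/154)
j=3 picked index 3: u0 ∈ [-10/77, 13/154)
j=4 picked index 4: u0 ∈ [-1/154, 19/462)
j=5 picked index 6: u0 ∈ [-2/77, 29/154)
j=6 picked index 6: u0 ∈ [-9/77, 15/154)
j=7 picked index 9: u0 ∈ [1/33, 40/231)
j=8 picked index 9: u0 ∈ [-2/33, 19/231)
j=9 picked index 10: u0 ∈ [-2/231, 2/11)
j=10 picked index 10: u0 ∈ [-23/231, 1/11)
intersection: [1/33, 19/462)

1/33 19/462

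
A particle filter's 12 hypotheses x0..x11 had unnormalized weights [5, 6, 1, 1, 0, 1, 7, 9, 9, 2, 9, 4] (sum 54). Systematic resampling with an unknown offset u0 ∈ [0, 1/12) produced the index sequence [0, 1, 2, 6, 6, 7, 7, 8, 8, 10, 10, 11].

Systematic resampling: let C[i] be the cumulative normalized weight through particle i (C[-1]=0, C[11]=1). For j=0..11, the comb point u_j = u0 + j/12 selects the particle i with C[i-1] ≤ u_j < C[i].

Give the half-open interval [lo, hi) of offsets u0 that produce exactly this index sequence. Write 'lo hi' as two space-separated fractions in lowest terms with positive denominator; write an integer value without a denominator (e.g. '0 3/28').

1/27 1/18

C = [5/54, 11/54, 2/9, 13/54, 13/54, 7/27, 7/18, 5/9, 13/18, 41/54, 25/27, 1]
j=0 picked index 0: u0 ∈ [0, 5/54)
j=1 picked index 1: u0 ∈ [1/108, 13/108)
j=2 picked index 2: u0 ∈ [1/27, 1/18)
j=3 picked index 6: u0 ∈ [1/108, 5/36)
j=4 picked index 6: u0 ∈ [-2/27, 1/18)
j=5 picked index 7: u0 ∈ [-1/36, 5/36)
j=6 picked index 7: u0 ∈ [-1/9, 1/18)
j=7 picked index 8: u0 ∈ [-1/36, 5/36)
j=8 picked index 8: u0 ∈ [-1/9, 1/18)
j=9 picked index 10: u0 ∈ [1/108, 19/108)
j=10 picked index 10: u0 ∈ [-2/27, 5/54)
j=11 picked index 11: u0 ∈ [1/108, 1/12)
intersection: [1/27, 1/18)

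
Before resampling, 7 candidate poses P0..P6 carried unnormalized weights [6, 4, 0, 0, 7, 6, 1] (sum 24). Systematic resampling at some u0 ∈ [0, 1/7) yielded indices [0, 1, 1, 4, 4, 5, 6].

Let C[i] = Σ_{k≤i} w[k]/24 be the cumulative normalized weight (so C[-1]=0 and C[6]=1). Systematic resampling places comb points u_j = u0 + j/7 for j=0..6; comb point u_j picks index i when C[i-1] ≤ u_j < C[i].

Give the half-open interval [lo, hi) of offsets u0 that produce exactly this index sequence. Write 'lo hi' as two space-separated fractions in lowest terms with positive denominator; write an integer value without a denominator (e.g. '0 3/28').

3/28 11/84

C = [1/4, 5/12, 5/12, 5/12, 17/24, 23/24, 1]
j=0 picked index 0: u0 ∈ [0, 1/4)
j=1 picked index 1: u0 ∈ [3/28, 23/84)
j=2 picked index 1: u0 ∈ [-1/28, 11/84)
j=3 picked index 4: u0 ∈ [-1/84, 47/168)
j=4 picked index 4: u0 ∈ [-13/84, 23/168)
j=5 picked index 5: u0 ∈ [-1/168, 41/168)
j=6 picked index 6: u0 ∈ [17/168, 1/7)
intersection: [3/28, 11/84)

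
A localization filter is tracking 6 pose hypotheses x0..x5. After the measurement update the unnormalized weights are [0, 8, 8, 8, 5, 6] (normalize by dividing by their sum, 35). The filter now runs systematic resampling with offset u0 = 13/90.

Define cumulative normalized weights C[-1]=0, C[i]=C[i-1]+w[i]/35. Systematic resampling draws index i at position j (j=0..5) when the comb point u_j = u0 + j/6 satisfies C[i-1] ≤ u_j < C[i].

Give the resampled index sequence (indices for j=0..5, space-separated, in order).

1 2 3 3 4 5

C = [0, 8/35, 16/35, 24/35, 29/35, 1]
j=0: u_0=13/90 ∈ [0, 8/35) → index 1
j=1: u_1=14/45 ∈ [8/35, 16/35) → index 2
j=2: u_2=43/90 ∈ [16/35, 24/35) → index 3
j=3: u_3=29/45 ∈ [16/35, 24/35) → index 3
j=4: u_4=73/90 ∈ [24/35, 29/35) → index 4
j=5: u_5=44/45 ∈ [29/35, 1) → index 5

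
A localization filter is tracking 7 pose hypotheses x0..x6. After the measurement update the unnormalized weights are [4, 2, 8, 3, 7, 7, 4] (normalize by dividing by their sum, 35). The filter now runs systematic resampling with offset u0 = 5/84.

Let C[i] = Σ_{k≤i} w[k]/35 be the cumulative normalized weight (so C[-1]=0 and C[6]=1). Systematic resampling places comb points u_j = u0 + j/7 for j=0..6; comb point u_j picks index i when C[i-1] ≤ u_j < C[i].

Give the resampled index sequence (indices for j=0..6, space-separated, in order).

0 2 2 4 4 5 6

C = [4/35, 6/35, 2/5, 17/35, 24/35, 31/35, 1]
j=0: u_0=5/84 ∈ [0, 4/35) → index 0
j=1: u_1=17/84 ∈ [6/35, 2/5) → index 2
j=2: u_2=29/84 ∈ [6/35, 2/5) → index 2
j=3: u_3=41/84 ∈ [17/35, 24/35) → index 4
j=4: u_4=53/84 ∈ [17/35, 24/35) → index 4
j=5: u_5=65/84 ∈ [24/35, 31/35) → index 5
j=6: u_6=11/12 ∈ [31/35, 1) → index 6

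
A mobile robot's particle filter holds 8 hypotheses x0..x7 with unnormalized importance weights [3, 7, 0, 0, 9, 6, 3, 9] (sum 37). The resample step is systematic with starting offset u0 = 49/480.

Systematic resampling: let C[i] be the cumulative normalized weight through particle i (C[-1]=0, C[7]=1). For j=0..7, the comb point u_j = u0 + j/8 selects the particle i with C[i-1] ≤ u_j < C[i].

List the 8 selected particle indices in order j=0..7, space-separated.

1 1 4 4 5 6 7 7

C = [3/37, 10/37, 10/37, 10/37, 19/37, 25/37, 28/37, 1]
j=0: u_0=49/480 ∈ [3/37, 10/37) → index 1
j=1: u_1=109/480 ∈ [3/37, 10/37) → index 1
j=2: u_2=169/480 ∈ [10/37, 19/37) → index 4
j=3: u_3=229/480 ∈ [10/37, 19/37) → index 4
j=4: u_4=289/480 ∈ [19/37, 25/37) → index 5
j=5: u_5=349/480 ∈ [25/37, 28/37) → index 6
j=6: u_6=409/480 ∈ [28/37, 1) → index 7
j=7: u_7=469/480 ∈ [28/37, 1) → index 7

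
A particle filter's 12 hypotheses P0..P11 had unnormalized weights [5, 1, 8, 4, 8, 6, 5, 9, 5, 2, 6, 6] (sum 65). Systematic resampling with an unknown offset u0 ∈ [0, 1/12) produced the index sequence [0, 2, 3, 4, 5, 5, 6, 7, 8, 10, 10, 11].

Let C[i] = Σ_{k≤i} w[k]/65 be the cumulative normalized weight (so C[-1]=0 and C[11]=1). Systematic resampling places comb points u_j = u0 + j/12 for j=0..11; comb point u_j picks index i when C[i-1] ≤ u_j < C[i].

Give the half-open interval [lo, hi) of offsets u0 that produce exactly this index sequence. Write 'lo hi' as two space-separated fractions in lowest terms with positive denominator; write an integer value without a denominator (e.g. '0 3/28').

C = [1/13, 6/65, 14/65, 18/65, 2/5, 32/65, 37/65, 46/65, 51/65, 53/65, 59/65, 1]
j=0 picked index 0: u0 ∈ [0, 1/13)
j=1 picked index 2: u0 ∈ [7/780, 103/780)
j=2 picked index 3: u0 ∈ [19/390, 43/390)
j=3 picked index 4: u0 ∈ [7/260, 3/20)
j=4 picked index 5: u0 ∈ [1/15, 31/195)
j=5 picked index 5: u0 ∈ [-1/60, 59/780)
j=6 picked index 6: u0 ∈ [-1/130, 9/130)
j=7 picked index 7: u0 ∈ [-11/780, 97/780)
j=8 picked index 8: u0 ∈ [8/195, 23/195)
j=9 picked index 10: u0 ∈ [17/260, 41/260)
j=10 picked index 10: u0 ∈ [-7/390, 29/390)
j=11 picked index 11: u0 ∈ [-7/780, 1/12)
intersection: [1/15, 9/130)

1/15 9/130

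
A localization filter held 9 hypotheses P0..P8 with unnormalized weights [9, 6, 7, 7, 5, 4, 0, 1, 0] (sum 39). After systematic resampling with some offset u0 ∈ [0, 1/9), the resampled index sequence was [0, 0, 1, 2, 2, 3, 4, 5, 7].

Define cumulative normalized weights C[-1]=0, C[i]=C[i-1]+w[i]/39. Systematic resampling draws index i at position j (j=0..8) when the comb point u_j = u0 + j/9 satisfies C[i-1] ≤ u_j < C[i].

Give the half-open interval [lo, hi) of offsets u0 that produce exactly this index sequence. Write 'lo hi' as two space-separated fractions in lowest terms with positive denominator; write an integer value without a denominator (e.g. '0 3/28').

C = [3/13, 5/13, 22/39, 29/39, 34/39, 38/39, 38/39, 1, 1]
j=0 picked index 0: u0 ∈ [0, 3/13)
j=1 picked index 0: u0 ∈ [-1/9, 14/117)
j=2 picked index 1: u0 ∈ [1/117, 19/117)
j=3 picked index 2: u0 ∈ [2/39, 3/13)
j=4 picked index 2: u0 ∈ [-7/117, 14/117)
j=5 picked index 3: u0 ∈ [1/117, 22/117)
j=6 picked index 4: u0 ∈ [1/13, 8/39)
j=7 picked index 5: u0 ∈ [11/117, 23/117)
j=8 picked index 7: u0 ∈ [10/117, 1/9)
intersection: [11/117, 1/9)

11/117 1/9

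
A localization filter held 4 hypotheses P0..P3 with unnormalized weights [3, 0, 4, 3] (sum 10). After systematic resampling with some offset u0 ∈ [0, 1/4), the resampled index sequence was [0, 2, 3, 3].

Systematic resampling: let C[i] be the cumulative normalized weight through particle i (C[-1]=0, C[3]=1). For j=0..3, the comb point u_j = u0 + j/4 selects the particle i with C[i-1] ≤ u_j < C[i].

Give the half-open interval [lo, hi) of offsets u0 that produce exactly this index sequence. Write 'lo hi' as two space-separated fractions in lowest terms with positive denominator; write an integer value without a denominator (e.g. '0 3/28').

1/5 1/4

C = [3/10, 3/10, 7/10, 1]
j=0 picked index 0: u0 ∈ [0, 3/10)
j=1 picked index 2: u0 ∈ [1/20, 9/20)
j=2 picked index 3: u0 ∈ [1/5, 1/2)
j=3 picked index 3: u0 ∈ [-1/20, 1/4)
intersection: [1/5, 1/4)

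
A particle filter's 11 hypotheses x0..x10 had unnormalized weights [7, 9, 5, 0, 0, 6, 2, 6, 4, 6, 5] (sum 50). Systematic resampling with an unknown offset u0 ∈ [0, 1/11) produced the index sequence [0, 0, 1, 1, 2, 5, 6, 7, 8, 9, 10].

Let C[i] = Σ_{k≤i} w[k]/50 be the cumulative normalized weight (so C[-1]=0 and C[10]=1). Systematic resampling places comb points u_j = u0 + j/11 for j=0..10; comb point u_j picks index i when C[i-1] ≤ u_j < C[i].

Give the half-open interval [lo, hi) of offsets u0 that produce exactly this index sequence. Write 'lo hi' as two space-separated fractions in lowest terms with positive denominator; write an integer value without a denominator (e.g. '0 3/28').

0 19/550

C = [7/50, 8/25, 21/50, 21/50, 21/50, 27/50, 29/50, 7/10, 39/50, 9/10, 1]
j=0 picked index 0: u0 ∈ [0, 7/50)
j=1 picked index 0: u0 ∈ [-1/11, 27/550)
j=2 picked index 1: u0 ∈ [-23/550, 38/275)
j=3 picked index 1: u0 ∈ [-73/550, 13/275)
j=4 picked index 2: u0 ∈ [-12/275, 31/550)
j=5 picked index 5: u0 ∈ [-19/550, 47/550)
j=6 picked index 6: u0 ∈ [-3/550, 19/550)
j=7 picked index 7: u0 ∈ [-31/550, 7/110)
j=8 picked index 8: u0 ∈ [-3/110, 29/550)
j=9 picked index 9: u0 ∈ [-21/550, 9/110)
j=10 picked index 10: u0 ∈ [-1/110, 1/11)
intersection: [0, 19/550)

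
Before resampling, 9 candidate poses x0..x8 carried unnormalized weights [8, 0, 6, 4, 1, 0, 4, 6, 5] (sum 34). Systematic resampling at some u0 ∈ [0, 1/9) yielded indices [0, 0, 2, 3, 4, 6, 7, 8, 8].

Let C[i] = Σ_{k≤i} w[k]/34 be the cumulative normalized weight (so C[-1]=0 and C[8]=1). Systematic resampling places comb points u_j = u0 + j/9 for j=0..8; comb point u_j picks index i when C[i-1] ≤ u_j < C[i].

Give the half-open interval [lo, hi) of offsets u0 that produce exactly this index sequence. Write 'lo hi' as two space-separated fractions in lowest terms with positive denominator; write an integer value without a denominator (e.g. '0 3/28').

C = [4/17, 4/17, 7/17, 9/17, 19/34, 19/34, 23/34, 29/34, 1]
j=0 picked index 0: u0 ∈ [0, 4/17)
j=1 picked index 0: u0 ∈ [-1/9, 19/153)
j=2 picked index 2: u0 ∈ [2/153, 29/153)
j=3 picked index 3: u0 ∈ [4/51, 10/51)
j=4 picked index 4: u0 ∈ [13/153, 35/306)
j=5 picked index 6: u0 ∈ [1/306, 37/306)
j=6 picked index 7: u0 ∈ [1/102, 19/102)
j=7 picked index 8: u0 ∈ [23/306, 2/9)
j=8 picked index 8: u0 ∈ [-11/306, 1/9)
intersection: [13/153, 1/9)

13/153 1/9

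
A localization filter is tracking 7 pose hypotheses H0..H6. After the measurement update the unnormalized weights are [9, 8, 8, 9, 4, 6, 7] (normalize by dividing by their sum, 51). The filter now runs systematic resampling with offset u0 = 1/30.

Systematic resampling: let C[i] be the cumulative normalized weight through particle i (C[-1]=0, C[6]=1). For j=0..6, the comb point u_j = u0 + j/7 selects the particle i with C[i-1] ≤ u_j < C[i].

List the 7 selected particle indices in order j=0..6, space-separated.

0 0 1 2 3 5 6

C = [3/17, 1/3, 25/51, 2/3, 38/51, 44/51, 1]
j=0: u_0=1/30 ∈ [0, 3/17) → index 0
j=1: u_1=37/210 ∈ [0, 3/17) → index 0
j=2: u_2=67/210 ∈ [3/17, 1/3) → index 1
j=3: u_3=97/210 ∈ [1/3, 25/51) → index 2
j=4: u_4=127/210 ∈ [25/51, 2/3) → index 3
j=5: u_5=157/210 ∈ [38/51, 44/51) → index 5
j=6: u_6=187/210 ∈ [44/51, 1) → index 6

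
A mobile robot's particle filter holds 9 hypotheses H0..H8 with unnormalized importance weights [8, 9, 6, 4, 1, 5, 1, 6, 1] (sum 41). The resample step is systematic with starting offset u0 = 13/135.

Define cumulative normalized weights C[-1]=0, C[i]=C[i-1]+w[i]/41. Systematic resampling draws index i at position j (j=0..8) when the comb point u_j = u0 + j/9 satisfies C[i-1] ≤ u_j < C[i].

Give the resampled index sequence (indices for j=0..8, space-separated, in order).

C = [8/41, 17/41, 23/41, 27/41, 28/41, 33/41, 34/41, 40/41, 1]
j=0: u_0=13/135 ∈ [0, 8/41) → index 0
j=1: u_1=28/135 ∈ [8/41, 17/41) → index 1
j=2: u_2=43/135 ∈ [8/41, 17/41) → index 1
j=3: u_3=58/135 ∈ [17/41, 23/41) → index 2
j=4: u_4=73/135 ∈ [17/41, 23/41) → index 2
j=5: u_5=88/135 ∈ [23/41, 27/41) → index 3
j=6: u_6=103/135 ∈ [28/41, 33/41) → index 5
j=7: u_7=118/135 ∈ [34/41, 40/41) → index 7
j=8: u_8=133/135 ∈ [40/41, 1) → index 8

0 1 1 2 2 3 5 7 8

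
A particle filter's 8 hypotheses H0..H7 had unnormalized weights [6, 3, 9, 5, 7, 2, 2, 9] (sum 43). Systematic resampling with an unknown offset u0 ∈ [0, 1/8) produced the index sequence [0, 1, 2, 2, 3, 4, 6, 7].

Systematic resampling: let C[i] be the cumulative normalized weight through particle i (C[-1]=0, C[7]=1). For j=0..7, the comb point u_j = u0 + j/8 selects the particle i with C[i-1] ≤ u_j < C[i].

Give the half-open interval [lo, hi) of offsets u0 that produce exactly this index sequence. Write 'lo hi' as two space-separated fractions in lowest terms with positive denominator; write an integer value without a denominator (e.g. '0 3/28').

C = [6/43, 9/43, 18/43, 23/43, 30/43, 32/43, 34/43, 1]
j=0 picked index 0: u0 ∈ [0, 6/43)
j=1 picked index 1: u0 ∈ [5/344, 29/344)
j=2 picked index 2: u0 ∈ [-7/172, 29/172)
j=3 picked index 2: u0 ∈ [-57/344, 15/344)
j=4 picked index 3: u0 ∈ [-7/86, 3/86)
j=5 picked index 4: u0 ∈ [-31/344, 25/344)
j=6 picked index 6: u0 ∈ [-1/172, 7/172)
j=7 picked index 7: u0 ∈ [-29/344, 1/8)
intersection: [5/344, 3/86)

5/344 3/86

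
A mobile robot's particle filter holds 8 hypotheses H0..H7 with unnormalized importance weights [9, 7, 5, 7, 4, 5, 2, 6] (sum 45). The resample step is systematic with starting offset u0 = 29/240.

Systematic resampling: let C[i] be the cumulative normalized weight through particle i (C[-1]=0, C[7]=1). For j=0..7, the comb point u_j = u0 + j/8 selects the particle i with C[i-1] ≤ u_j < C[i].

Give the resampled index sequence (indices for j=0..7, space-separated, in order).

0 1 2 3 3 5 7 7

C = [1/5, 16/45, 7/15, 28/45, 32/45, 37/45, 13/15, 1]
j=0: u_0=29/240 ∈ [0, 1/5) → index 0
j=1: u_1=59/240 ∈ [1/5, 16/45) → index 1
j=2: u_2=89/240 ∈ [16/45, 7/15) → index 2
j=3: u_3=119/240 ∈ [7/15, 28/45) → index 3
j=4: u_4=149/240 ∈ [7/15, 28/45) → index 3
j=5: u_5=179/240 ∈ [32/45, 37/45) → index 5
j=6: u_6=209/240 ∈ [13/15, 1) → index 7
j=7: u_7=239/240 ∈ [13/15, 1) → index 7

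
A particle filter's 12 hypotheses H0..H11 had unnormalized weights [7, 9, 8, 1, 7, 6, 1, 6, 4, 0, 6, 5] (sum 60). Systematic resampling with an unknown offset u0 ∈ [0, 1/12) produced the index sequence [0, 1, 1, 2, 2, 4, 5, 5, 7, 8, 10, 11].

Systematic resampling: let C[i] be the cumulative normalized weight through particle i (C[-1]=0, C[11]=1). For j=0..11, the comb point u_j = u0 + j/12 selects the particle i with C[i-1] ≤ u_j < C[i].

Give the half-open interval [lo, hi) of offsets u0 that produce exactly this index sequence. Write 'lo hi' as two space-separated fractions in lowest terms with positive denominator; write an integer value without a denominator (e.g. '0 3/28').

C = [7/60, 4/15, 2/5, 5/12, 8/15, 19/30, 13/20, 3/4, 49/60, 49/60, 11/12, 1]
j=0 picked index 0: u0 ∈ [0, 7/60)
j=1 picked index 1: u0 ∈ [1/30, 11/60)
j=2 picked index 1: u0 ∈ [-1/20, 1/10)
j=3 picked index 2: u0 ∈ [1/60, 3/20)
j=4 picked index 2: u0 ∈ [-1/15, 1/15)
j=5 picked index 4: u0 ∈ [0, 7/60)
j=6 picked index 5: u0 ∈ [1/30, 2/15)
j=7 picked index 5: u0 ∈ [-1/20, 1/20)
j=8 picked index 7: u0 ∈ [-1/60, 1/12)
j=9 picked index 8: u0 ∈ [0, 1/15)
j=10 picked index 10: u0 ∈ [-1/60, 1/12)
j=11 picked index 11: u0 ∈ [0, 1/12)
intersection: [1/30, 1/20)

1/30 1/20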